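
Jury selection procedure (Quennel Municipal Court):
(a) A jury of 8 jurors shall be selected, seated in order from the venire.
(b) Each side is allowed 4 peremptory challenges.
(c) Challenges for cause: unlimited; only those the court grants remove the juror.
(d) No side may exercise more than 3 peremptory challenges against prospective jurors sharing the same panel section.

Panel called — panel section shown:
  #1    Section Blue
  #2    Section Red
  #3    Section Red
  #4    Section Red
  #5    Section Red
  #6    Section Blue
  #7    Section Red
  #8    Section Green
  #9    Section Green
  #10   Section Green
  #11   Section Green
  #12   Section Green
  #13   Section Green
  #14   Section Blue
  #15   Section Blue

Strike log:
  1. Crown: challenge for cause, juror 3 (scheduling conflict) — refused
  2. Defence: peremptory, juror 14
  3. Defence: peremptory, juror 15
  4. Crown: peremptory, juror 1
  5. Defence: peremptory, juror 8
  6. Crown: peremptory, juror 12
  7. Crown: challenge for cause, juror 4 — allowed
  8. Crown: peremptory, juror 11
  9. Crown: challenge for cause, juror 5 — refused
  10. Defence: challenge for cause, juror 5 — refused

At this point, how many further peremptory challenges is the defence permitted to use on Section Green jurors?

Defence peremptories so far: #14, #15, #8 — 3 of 4 used, 1 left overall.
Against Section Green: #8 — 1 used; per-section cap 3 leaves 2.
Binding limit: min(1, 2) = 1.

1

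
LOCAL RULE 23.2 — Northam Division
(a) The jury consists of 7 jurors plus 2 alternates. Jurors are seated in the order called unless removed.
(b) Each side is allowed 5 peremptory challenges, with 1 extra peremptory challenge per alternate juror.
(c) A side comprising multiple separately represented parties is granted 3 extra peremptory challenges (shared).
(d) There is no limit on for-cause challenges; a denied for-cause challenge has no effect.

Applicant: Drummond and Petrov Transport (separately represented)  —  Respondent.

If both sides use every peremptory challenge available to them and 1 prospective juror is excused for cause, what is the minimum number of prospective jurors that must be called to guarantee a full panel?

Seats to fill: 7 + 2 alternates = 9.
Peremptories — Applicant: 5 + 1×2 + 3 = 10; Respondent: 5 + 1×2 = 7; total 17.
For-cause removals: 1.
Minimum venire: 9 + 17 + 1 = 27.

27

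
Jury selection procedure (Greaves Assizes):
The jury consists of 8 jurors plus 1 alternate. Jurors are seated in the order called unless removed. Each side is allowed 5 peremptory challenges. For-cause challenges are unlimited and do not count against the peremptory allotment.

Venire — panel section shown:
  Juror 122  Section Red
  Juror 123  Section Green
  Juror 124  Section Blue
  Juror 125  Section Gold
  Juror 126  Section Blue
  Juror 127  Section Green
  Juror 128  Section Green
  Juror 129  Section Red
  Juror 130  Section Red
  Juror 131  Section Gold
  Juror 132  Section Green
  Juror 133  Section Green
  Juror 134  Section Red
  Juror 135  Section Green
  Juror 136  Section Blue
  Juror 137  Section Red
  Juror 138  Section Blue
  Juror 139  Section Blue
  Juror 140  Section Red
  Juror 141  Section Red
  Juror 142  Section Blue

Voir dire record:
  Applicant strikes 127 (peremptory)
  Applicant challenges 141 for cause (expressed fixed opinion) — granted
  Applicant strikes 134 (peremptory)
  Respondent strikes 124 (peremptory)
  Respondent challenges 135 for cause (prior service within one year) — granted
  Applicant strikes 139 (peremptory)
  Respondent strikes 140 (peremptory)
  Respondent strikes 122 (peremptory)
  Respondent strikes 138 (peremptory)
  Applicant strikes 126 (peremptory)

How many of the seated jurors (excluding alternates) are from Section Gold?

2

Removed: #122, #124, #126, #127, #134, #135, #138, #139, #140, #141.
Seated jurors 1–8: #123, #125, #128, #129, #130, #131, #132, #133 (alternates #136 not counted).
Of those, in Section Gold: #125, #131 → 2.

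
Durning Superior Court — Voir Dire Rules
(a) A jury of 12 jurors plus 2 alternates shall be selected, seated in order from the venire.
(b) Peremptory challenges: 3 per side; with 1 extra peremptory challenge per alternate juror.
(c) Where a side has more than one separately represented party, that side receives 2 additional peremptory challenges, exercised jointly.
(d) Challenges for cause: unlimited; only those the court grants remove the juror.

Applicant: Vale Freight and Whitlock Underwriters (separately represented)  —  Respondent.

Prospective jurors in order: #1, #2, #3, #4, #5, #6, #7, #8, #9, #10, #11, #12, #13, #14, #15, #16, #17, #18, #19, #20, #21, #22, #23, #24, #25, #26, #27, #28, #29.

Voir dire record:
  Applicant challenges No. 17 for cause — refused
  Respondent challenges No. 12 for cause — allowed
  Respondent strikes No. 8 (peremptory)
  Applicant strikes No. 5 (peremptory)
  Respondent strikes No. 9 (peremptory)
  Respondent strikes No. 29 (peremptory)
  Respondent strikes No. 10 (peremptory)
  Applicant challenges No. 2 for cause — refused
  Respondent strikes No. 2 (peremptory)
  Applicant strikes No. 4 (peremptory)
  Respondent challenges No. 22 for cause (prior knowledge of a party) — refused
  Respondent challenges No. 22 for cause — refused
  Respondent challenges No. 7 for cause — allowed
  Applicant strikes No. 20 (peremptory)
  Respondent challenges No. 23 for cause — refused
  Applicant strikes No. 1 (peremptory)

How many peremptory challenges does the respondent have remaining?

0

Respondent allotment: 3 base + 1 × 2 alternates = 5.
Respondent peremptories used: #8, #9, #29, #10, #2 — 5 (for-cause on #12, #22, #22, #7, #23 don't count).
Remaining: 5 − 5 = 0.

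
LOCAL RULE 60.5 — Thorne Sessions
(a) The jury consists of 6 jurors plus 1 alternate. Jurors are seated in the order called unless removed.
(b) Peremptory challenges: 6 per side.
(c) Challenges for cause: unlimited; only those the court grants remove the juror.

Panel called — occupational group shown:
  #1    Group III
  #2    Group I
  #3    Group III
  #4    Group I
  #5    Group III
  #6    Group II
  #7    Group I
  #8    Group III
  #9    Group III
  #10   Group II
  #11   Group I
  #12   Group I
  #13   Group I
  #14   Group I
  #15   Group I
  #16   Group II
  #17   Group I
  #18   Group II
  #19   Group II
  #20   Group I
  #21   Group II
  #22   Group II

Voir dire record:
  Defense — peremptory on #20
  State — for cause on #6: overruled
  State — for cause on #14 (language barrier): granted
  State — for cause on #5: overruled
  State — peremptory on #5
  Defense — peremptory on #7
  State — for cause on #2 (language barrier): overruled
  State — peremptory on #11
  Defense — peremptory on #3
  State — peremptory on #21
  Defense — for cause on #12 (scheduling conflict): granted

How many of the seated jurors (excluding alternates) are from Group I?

2

Removed: #3, #5, #7, #11, #12, #14, #20, #21.
Seated jurors 1–6: #1, #2, #4, #6, #8, #9 (alternates #10 not counted).
Of those, in Group I: #2, #4 → 2.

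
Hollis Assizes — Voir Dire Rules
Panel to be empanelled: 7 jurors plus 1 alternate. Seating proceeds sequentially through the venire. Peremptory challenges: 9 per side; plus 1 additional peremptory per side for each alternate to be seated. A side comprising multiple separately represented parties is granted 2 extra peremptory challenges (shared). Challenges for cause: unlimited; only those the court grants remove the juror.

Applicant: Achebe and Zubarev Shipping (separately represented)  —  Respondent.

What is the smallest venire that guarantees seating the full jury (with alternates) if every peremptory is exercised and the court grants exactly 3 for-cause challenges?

Seats to fill: 7 + 1 alternates = 8.
Peremptories — Applicant: 9 + 1×1 + 2 = 12; Respondent: 9 + 1×1 = 10; total 22.
For-cause removals: 3.
Minimum venire: 8 + 22 + 3 = 33.

33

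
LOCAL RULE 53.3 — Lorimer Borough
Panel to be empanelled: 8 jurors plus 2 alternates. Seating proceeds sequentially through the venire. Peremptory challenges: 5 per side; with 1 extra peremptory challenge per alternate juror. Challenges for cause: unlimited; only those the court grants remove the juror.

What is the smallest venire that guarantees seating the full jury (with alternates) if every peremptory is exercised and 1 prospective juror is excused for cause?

25

Seats to fill: 8 + 2 alternates = 10.
Peremptories: 5 + 1×2 = 7 per side × 2 sides = 14.
For-cause removals: 1.
Minimum venire: 10 + 14 + 1 = 25.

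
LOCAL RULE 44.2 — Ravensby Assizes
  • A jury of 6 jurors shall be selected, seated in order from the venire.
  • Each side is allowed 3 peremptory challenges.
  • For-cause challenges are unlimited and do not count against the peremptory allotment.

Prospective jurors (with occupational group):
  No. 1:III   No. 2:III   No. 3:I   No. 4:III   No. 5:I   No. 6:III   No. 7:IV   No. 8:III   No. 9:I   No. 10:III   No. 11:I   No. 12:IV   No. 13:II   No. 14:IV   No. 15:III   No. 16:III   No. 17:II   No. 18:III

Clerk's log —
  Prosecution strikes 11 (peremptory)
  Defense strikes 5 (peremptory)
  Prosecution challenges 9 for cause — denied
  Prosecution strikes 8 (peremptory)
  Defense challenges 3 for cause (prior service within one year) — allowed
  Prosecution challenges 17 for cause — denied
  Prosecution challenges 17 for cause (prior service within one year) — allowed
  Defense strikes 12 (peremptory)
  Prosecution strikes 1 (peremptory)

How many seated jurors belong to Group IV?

1

Removed: #1, #3, #5, #8, #11, #12, #17.
Seated jurors 1–6: #2, #4, #6, #7, #9, #10.
Of those, in Group IV: #7 → 1.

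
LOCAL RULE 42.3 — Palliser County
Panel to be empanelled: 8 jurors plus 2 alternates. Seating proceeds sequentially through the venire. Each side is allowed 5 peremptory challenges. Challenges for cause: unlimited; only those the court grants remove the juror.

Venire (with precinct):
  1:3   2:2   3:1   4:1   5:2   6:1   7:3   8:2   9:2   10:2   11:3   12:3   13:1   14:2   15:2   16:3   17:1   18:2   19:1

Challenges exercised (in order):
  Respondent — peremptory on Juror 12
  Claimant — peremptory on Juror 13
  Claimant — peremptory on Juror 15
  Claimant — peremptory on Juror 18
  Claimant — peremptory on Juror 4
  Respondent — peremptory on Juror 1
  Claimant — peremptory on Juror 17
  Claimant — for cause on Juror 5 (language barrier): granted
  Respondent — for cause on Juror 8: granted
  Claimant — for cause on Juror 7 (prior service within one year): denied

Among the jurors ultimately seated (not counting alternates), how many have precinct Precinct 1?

2

Removed: #1, #4, #5, #8, #12, #13, #15, #17, #18.
Seated jurors 1–8: #2, #3, #6, #7, #9, #10, #11, #14 (alternates #16, #19 not counted).
Of those, in Precinct 1: #3, #6 → 2.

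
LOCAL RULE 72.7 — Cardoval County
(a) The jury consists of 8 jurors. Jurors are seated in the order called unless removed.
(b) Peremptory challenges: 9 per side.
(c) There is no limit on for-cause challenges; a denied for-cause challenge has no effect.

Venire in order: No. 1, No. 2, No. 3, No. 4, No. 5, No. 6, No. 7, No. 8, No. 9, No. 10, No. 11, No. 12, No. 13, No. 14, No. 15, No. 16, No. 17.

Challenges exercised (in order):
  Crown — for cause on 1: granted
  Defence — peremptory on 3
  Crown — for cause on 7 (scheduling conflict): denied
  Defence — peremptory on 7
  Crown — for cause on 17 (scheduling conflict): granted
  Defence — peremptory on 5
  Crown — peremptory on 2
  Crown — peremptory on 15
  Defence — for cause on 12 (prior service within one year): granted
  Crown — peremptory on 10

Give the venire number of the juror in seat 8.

16

Removed: #1, #2, #3, #5, #7, #10, #12, #15, #17.
Filling seats in venire order through position 8: #4, #6, #8, #9, #11, #13, #14, #16.
So seat 8 is #16.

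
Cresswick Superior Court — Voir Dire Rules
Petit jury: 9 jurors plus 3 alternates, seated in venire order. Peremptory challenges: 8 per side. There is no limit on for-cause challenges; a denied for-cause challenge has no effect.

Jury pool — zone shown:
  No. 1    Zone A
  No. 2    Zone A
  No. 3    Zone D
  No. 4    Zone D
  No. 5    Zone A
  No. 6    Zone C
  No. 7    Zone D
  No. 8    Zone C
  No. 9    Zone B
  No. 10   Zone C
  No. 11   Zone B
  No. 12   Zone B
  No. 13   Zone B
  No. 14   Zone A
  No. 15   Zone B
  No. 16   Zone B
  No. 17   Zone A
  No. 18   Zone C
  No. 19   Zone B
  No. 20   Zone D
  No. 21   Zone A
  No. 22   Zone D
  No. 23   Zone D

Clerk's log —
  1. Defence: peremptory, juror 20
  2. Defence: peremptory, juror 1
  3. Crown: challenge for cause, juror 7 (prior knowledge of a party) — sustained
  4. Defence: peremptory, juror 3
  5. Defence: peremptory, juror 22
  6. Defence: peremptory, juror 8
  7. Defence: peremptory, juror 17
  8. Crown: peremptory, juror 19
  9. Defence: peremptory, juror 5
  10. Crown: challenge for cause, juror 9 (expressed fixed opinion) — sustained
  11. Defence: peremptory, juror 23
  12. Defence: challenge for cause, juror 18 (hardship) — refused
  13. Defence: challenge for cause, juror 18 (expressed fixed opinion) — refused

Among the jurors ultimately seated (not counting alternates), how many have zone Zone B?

Removed: #1, #3, #5, #7, #8, #9, #17, #19, #20, #22, #23.
Seated jurors 1–9: #2, #4, #6, #10, #11, #12, #13, #14, #15 (alternates #16, #18, #21 not counted).
Of those, in Zone B: #11, #12, #13, #15 → 4.

4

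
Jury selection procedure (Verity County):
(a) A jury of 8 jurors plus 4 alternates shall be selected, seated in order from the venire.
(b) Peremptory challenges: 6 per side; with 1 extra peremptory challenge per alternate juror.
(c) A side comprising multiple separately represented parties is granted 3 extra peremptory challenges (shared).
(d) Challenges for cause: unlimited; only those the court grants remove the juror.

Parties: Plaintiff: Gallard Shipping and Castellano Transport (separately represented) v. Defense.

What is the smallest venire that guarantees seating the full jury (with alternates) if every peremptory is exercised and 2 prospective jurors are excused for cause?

Seats to fill: 8 + 4 alternates = 12.
Peremptories — Plaintiff: 6 + 1×4 + 3 = 13; Defense: 6 + 1×4 = 10; total 23.
For-cause removals: 2.
Minimum venire: 12 + 23 + 2 = 37.

37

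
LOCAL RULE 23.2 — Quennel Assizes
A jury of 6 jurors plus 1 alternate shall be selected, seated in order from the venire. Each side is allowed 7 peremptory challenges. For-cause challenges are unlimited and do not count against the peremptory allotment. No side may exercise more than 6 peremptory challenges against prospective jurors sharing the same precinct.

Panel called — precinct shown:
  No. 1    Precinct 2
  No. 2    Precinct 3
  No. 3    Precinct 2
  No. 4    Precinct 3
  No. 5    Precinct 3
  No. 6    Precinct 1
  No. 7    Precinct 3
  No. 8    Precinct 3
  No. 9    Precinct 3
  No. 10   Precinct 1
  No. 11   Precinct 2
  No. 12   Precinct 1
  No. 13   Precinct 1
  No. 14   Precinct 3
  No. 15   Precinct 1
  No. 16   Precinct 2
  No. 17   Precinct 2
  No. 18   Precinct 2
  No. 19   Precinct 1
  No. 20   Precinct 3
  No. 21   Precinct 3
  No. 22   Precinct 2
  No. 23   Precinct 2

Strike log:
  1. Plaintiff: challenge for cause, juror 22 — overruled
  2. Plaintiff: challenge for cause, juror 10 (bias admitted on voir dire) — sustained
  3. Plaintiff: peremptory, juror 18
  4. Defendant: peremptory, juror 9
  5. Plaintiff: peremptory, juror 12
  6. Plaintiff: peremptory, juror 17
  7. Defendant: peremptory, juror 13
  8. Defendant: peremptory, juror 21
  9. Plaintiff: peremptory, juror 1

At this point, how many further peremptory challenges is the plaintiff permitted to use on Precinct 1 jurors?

3

Plaintiff peremptories so far: #18, #12, #17, #1 — 4 of 7 used, 3 left overall.
Against Precinct 1: #12 — 1 used; per-precinct cap 6 leaves 5.
Binding limit: min(3, 5) = 3.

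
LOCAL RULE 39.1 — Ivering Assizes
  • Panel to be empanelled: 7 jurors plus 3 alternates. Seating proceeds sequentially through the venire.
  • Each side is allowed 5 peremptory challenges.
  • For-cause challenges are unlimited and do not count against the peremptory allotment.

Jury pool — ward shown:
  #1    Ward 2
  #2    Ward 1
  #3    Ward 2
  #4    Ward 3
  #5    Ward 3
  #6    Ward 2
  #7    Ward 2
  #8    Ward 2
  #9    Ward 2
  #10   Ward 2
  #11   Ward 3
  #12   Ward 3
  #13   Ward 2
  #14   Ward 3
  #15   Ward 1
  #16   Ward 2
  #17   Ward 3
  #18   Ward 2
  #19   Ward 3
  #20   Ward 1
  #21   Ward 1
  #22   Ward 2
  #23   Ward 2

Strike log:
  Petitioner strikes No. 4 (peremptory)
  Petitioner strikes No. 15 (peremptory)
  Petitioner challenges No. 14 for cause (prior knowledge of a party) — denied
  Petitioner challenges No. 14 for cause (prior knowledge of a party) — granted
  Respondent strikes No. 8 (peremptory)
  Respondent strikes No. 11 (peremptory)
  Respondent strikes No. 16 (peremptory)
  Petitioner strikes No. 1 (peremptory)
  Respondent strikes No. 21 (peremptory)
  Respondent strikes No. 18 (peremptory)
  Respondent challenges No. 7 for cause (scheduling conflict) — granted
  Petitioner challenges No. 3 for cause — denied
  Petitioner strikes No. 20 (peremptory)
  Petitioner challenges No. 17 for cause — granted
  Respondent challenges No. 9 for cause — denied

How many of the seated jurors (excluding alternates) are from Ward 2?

Removed: #1, #4, #7, #8, #11, #14, #15, #16, #17, #18, #20, #21.
Seated jurors 1–7: #2, #3, #5, #6, #9, #10, #12 (alternates #13, #19, #22 not counted).
Of those, in Ward 2: #3, #6, #9, #10 → 4.

4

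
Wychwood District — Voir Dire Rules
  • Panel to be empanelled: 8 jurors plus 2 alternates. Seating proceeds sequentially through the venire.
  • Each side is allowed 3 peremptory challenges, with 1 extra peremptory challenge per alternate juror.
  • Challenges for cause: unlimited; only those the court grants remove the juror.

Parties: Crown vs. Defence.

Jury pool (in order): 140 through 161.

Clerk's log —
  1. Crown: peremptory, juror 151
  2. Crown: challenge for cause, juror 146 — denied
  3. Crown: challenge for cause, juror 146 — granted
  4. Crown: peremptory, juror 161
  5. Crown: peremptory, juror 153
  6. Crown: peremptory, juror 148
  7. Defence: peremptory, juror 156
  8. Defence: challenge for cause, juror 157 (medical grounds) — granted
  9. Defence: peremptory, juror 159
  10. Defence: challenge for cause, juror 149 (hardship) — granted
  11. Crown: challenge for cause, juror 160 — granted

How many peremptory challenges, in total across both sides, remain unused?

4

Crown allotment: 3 base + 1 × 2 alternates = 5. Defence allotment: 3 base + 1 × 2 alternates = 5.
Crown peremptories used: #151, #161, #153, #148 — 4 (for-cause on #146, #146, #160 don't count).
Defence peremptories used: #156, #159 — 2 (for-cause on #157, #149 don't count).
Remaining: (5 − 4) + (5 − 2) = 4.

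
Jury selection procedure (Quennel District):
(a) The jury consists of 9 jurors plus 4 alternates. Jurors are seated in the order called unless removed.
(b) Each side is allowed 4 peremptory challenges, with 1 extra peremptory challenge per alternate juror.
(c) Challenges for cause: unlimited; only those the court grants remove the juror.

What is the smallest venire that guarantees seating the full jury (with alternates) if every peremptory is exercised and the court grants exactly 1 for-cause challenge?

Seats to fill: 9 + 4 alternates = 13.
Peremptories: 4 + 1×4 = 8 per side × 2 sides = 16.
For-cause removals: 1.
Minimum venire: 13 + 16 + 1 = 30.

30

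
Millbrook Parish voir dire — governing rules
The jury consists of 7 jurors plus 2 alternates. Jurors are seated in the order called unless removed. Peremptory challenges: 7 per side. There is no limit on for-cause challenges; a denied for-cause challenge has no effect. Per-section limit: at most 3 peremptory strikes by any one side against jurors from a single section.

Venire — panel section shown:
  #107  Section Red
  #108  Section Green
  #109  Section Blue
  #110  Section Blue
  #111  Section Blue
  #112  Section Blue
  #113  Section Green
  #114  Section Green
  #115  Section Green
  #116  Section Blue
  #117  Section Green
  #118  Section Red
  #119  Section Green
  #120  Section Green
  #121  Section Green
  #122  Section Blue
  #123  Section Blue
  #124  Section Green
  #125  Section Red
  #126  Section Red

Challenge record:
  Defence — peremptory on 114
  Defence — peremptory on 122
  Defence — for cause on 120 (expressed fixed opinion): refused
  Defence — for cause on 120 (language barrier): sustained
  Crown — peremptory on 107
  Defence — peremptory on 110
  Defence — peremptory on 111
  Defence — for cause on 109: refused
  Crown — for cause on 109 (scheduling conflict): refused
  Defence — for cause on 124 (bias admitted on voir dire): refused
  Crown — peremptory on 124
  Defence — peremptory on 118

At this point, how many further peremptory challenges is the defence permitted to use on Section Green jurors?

2

Defence peremptories so far: #114, #122, #110, #111, #118 — 5 of 7 used, 2 left overall.
Against Section Green: #114 — 1 used; per-section cap 3 leaves 2.
Binding limit: min(2, 2) = 2.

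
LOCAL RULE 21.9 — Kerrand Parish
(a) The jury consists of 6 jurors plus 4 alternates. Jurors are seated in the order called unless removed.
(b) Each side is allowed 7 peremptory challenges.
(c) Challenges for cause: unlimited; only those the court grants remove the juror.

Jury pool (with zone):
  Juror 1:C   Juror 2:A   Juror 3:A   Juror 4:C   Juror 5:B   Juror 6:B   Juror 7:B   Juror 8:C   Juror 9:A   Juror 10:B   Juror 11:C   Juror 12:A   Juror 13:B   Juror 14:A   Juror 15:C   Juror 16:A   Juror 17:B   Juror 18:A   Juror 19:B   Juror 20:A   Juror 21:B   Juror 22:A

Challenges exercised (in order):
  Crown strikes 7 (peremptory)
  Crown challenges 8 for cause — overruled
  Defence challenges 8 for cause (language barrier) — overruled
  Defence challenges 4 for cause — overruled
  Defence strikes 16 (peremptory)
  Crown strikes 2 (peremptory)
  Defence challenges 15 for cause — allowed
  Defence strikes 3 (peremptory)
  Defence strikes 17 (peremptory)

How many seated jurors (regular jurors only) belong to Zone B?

2

Removed: #2, #3, #7, #15, #16, #17.
Seated jurors 1–6: #1, #4, #5, #6, #8, #9 (alternates #10, #11, #12, #13 not counted).
Of those, in Zone B: #5, #6 → 2.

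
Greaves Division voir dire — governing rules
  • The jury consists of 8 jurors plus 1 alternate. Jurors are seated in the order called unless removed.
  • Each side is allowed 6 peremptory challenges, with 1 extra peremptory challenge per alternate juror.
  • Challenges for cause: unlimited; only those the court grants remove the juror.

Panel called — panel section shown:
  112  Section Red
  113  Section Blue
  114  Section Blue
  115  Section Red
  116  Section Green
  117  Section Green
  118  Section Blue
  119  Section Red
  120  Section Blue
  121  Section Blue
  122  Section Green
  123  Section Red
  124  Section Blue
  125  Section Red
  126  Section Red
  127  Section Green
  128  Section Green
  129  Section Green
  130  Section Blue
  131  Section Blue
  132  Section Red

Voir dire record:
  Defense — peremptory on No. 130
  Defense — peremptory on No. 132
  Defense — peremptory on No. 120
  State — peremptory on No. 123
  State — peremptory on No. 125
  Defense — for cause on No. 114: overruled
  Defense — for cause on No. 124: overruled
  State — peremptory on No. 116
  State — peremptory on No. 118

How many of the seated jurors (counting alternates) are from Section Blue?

Removed: #116, #118, #120, #123, #125, #130, #132.
Seated (9 incl. alternates): #112, #113, #114, #115, #117, #119, #121, #122, #124.
Of those, in Section Blue: #113, #114, #121, #124 → 4.

4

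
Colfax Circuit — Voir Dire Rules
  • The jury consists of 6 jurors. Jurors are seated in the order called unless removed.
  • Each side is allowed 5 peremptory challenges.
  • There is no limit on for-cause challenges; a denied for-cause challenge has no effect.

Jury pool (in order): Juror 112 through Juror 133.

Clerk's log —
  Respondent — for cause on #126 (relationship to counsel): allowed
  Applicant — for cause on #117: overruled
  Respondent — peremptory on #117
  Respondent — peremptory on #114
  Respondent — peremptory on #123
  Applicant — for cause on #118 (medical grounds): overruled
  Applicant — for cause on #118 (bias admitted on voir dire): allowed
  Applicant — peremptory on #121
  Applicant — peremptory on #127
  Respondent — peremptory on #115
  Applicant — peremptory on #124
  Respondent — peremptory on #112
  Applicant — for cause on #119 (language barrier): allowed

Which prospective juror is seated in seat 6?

128

Removed: #112, #114, #115, #117, #118, #119, #121, #123, #124, #126, #127.
Seating in order: seats 1–6 → #113, #116, #120, #122, #125, #128.
So seat 6 is #128.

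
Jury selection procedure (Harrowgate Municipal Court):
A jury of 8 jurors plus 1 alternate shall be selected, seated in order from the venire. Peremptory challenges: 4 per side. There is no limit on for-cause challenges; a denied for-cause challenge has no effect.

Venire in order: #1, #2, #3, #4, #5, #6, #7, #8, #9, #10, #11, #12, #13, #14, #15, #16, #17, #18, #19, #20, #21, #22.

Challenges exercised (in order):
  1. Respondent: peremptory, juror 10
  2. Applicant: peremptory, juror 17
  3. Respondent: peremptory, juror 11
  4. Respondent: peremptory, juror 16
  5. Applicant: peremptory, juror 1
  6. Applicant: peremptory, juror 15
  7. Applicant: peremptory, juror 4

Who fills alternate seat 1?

Removed: #1, #4, #10, #11, #15, #16, #17.
Seating in order: seats 1–8 → #2, #3, #5, #6, #7, #8, #9, #12; alternates → #13.
So alternate 1 is #13.

13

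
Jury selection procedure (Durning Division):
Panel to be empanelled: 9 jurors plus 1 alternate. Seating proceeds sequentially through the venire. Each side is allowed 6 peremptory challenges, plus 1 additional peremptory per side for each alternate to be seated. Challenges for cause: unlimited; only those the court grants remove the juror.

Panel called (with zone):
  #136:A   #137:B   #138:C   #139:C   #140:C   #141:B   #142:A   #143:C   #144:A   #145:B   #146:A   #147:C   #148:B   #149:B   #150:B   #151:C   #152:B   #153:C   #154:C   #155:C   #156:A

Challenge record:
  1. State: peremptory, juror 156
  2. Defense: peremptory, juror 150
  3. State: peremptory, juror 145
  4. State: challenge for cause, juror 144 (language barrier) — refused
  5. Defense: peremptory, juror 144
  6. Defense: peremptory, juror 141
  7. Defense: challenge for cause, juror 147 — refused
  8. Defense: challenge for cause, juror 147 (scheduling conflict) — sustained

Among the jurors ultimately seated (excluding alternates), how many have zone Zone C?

4

Removed: #141, #144, #145, #147, #150, #156.
Seated jurors 1–9: #136, #137, #138, #139, #140, #142, #143, #146, #148 (alternates #149 not counted).
Of those, in Zone C: #138, #139, #140, #143 → 4.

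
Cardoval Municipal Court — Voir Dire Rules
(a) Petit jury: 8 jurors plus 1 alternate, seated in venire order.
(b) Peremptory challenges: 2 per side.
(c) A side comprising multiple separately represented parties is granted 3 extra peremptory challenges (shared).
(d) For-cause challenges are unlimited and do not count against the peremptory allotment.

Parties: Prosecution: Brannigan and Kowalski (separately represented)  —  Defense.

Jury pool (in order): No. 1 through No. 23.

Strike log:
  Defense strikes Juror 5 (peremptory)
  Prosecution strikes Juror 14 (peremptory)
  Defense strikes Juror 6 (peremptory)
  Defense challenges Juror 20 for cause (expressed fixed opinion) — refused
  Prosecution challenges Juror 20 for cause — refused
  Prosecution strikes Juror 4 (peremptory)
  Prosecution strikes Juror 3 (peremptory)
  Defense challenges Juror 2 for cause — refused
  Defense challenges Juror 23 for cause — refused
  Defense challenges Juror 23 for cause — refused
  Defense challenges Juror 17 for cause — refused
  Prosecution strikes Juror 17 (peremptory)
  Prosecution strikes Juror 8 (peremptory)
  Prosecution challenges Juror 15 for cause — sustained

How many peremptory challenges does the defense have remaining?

Defense allotment: 2.
Defense peremptories used: #5, #6 — 2 (for-cause on #20, #2, #23, #23, #17 don't count).
Remaining: 2 − 2 = 0.

0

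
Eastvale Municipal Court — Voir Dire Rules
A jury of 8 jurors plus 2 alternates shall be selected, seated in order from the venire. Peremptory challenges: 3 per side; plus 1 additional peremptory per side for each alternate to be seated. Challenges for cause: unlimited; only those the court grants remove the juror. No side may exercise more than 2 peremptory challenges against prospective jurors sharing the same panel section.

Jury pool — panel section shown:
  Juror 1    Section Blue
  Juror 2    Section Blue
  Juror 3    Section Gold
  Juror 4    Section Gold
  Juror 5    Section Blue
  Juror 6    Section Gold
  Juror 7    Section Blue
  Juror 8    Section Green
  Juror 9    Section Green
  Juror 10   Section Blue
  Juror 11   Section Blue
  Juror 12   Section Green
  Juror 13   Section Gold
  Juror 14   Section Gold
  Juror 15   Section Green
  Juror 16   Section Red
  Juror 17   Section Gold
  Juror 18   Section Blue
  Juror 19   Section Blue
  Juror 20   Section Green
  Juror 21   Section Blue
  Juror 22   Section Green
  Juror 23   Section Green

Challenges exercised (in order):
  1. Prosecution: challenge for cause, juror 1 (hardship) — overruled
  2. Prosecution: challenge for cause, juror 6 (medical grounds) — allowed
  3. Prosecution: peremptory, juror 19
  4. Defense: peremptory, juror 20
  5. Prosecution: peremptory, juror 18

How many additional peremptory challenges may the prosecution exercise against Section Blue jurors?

Prosecution peremptories so far: #19, #18 — 2 of 5 used, 3 left overall.
Against Section Blue: #19, #18 — 2 used; per-section cap 2 leaves 0.
Binding limit: min(3, 0) = 0.

0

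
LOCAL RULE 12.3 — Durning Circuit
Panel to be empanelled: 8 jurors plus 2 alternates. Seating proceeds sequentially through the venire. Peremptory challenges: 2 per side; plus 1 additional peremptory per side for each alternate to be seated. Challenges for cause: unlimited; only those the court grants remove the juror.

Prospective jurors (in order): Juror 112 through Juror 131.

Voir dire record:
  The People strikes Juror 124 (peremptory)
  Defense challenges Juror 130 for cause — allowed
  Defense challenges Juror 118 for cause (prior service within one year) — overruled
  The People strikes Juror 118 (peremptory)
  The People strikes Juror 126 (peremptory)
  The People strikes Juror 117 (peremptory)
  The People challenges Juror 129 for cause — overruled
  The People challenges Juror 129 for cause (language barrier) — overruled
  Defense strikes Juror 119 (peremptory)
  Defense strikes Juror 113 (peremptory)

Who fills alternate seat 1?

Removed: #113, #117, #118, #119, #124, #126, #130. (#129 stays — for-cause denied.)
Filling seats in venire order through position 9: #112, #114, #115, #116, #120, #121, #122, #123, #125.
So alternate 1 is #125.

125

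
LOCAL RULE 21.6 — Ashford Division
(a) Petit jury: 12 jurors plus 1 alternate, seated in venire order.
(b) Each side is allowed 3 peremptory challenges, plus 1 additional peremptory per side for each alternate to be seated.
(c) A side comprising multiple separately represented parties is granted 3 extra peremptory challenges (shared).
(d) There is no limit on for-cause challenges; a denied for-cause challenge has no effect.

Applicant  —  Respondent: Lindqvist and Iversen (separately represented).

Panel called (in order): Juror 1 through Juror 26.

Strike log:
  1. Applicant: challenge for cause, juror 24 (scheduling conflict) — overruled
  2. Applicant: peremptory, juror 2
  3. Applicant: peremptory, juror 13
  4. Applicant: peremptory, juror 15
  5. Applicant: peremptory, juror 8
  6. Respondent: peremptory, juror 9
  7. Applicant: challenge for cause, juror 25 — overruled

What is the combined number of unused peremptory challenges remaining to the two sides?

Applicant allotment: 3 base + 1 × 1 alternate = 4. Respondent allotment: 3 base + 1 × 1 alternate + 3 multi-party = 7.
Applicant peremptories used: #2, #13, #15, #8 — 4 (for-cause on #24, #25 don't count).
Respondent peremptories used: #9 — 1.
Remaining: (4 − 4) + (7 − 1) = 6.

6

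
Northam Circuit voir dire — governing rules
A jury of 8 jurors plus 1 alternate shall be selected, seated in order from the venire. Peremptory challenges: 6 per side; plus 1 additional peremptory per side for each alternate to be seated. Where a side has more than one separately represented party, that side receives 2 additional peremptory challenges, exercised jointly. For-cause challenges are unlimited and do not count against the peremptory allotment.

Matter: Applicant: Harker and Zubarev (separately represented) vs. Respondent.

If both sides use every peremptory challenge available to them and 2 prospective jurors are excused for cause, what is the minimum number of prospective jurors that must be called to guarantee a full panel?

Seats to fill: 8 + 1 alternates = 9.
Peremptories — Applicant: 6 + 1×1 + 2 = 9; Respondent: 6 + 1×1 = 7; total 16.
For-cause removals: 2.
Minimum venire: 9 + 16 + 2 = 27.

27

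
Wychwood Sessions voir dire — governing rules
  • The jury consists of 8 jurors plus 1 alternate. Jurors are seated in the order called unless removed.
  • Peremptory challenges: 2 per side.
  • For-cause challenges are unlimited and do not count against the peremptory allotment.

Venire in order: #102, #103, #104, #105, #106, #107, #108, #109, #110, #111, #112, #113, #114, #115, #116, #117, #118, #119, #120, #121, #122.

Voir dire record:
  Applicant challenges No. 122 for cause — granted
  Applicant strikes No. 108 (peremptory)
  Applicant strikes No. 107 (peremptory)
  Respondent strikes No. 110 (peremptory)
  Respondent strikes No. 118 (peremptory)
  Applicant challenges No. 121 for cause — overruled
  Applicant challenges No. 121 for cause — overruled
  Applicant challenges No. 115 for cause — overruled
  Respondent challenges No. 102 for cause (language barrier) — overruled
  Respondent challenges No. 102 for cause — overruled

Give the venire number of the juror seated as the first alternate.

113

Removed: #107, #108, #110, #118, #122. (#102, #115, #121 stay — for-cause denied.)
Seating in order: seats 1–8 → #102, #103, #104, #105, #106, #109, #111, #112; alternates → #113.
So alternate 1 is #113.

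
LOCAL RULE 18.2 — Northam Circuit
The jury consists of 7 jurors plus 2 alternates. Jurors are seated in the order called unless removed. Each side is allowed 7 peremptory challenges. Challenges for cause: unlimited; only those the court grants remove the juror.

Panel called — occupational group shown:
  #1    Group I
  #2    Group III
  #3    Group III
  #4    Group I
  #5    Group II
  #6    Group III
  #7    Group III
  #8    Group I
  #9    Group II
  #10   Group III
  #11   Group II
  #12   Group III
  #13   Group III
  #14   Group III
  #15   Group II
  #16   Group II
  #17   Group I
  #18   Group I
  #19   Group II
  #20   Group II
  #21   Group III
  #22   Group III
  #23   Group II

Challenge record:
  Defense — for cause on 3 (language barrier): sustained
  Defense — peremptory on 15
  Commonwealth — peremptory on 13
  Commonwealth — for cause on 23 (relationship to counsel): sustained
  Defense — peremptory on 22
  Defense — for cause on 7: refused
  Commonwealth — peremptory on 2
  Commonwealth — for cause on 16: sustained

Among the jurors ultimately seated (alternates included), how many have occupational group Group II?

Removed: #2, #3, #13, #15, #16, #22, #23.
Seated (9 incl. alternates): #1, #4, #5, #6, #7, #8, #9, #10, #11.
Of those, in Group II: #5, #9, #11 → 3.

3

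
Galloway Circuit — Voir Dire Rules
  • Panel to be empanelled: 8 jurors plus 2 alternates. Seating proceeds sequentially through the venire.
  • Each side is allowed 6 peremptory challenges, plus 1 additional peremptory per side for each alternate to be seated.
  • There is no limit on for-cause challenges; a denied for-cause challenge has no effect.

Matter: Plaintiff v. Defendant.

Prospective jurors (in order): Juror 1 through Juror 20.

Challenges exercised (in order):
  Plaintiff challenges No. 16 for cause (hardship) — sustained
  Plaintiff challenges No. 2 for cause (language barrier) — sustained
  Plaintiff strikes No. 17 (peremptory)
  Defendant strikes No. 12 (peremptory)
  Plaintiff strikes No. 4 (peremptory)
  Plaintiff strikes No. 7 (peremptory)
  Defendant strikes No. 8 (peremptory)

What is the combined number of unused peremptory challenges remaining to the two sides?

Plaintiff allotment: 6 base + 1 × 2 alternates = 8. Defendant allotment: 6 base + 1 × 2 alternates = 8.
Plaintiff peremptories used: #17, #4, #7 — 3 (for-cause on #16, #2 don't count).
Defendant peremptories used: #12, #8 — 2.
Remaining: (8 − 3) + (8 − 2) = 11.

11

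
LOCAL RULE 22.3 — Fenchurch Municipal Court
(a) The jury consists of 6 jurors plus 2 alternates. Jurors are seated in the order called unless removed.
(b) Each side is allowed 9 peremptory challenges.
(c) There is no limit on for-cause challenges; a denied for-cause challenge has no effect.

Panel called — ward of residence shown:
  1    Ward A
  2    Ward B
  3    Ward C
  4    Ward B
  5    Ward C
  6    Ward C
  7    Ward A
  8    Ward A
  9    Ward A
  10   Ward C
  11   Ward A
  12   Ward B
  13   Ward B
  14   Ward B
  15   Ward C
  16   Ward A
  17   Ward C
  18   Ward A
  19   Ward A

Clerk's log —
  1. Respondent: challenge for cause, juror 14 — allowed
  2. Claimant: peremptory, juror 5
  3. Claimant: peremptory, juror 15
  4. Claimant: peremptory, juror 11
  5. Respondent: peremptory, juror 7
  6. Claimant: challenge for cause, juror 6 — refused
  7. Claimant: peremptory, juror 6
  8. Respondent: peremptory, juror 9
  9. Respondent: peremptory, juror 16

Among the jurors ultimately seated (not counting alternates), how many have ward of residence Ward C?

2

Removed: #5, #6, #7, #9, #11, #14, #15, #16.
Seated jurors 1–6: #1, #2, #3, #4, #8, #10 (alternates #12, #13 not counted).
Of those, in Ward C: #3, #10 → 2.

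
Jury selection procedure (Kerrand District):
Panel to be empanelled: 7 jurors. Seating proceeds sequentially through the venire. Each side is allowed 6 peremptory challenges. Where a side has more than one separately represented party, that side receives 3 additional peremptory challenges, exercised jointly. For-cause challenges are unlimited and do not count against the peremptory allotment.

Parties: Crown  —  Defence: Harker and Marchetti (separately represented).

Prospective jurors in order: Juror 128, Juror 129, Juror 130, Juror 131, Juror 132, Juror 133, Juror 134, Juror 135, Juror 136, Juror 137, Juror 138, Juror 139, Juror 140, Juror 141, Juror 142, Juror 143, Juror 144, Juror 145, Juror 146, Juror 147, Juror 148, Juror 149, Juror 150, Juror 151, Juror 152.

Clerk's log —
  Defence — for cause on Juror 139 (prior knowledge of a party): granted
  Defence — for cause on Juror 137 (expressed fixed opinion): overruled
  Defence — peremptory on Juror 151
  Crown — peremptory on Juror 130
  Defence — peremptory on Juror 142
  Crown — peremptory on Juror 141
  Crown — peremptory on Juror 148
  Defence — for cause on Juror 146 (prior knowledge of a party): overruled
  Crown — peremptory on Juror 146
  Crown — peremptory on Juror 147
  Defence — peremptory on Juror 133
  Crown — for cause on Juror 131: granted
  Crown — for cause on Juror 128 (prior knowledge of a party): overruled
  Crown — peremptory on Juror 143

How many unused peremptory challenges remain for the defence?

Defence allotment: 6 base + 3 multi-party = 9.
Defence peremptories used: #151, #142, #133 — 3 (for-cause on #139, #137, #146 don't count).
Remaining: 9 − 3 = 6.

6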